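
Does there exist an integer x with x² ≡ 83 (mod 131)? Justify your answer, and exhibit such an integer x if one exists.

No such integer exists.

Apply Euler's criterion with the prime 131: 83 is a quadratic residue iff 83^65 ≡ 1 (mod 131), and a non-residue iff it is ≡ −1.
Squaring successively (mod 131): 83^2 = 6889 ≡ 77; 83^4 ≡ 77² = 5929 ≡ 34; 83^8 ≡ 34² = 1156 ≡ 108; 83^16 ≡ 108² = 11664 ≡ 5; 83^32 ≡ 5² = 25 ≡ 25; 83^64 ≡ 25² = 625 ≡ 101.
Since 65 = 64 + 1, 83^65 ≡ 101 · 83; multiplying out mod 131: 101·83 = 8383 ≡ 130. Thus 83^65 ≡ 130 ≡ −1 (mod 131).
The value −1 means 83 is a non-residue modulo 131, so x² ≡ 83 (mod 131) is impossible.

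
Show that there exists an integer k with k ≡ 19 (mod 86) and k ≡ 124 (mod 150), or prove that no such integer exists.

Reduce both congruences modulo 2, which divides 86 and 150: they say k ≡ 19 (mod 2) and k ≡ 124 (mod 2).
However 19 ≡ 1 and 124 ≡ 0 (mod 2), and 1 ≠ 0.
Therefore no such k exists.

No such integer exists.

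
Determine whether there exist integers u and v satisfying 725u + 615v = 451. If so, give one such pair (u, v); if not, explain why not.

gcd(725, 615) = 5, so every integer of the form 725u + 615v is a multiple of 5.
However 451 leaves remainder 1 on division by 5.
So the equation is unsolvable over ℤ.

No, no such integers exist.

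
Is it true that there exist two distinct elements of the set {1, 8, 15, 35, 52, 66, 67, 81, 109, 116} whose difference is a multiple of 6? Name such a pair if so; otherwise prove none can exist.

Both 1 and 67 leave remainder 1 on division by 6; their difference 66 = 11·6 is a multiple of 6.

The pair (1, 67) works.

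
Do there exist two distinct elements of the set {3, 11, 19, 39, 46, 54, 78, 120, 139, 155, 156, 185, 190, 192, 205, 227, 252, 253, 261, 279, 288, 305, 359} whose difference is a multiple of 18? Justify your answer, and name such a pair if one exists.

3 mod 18 = 3 and 39 mod 18 = 3, so 39 − 3 = 36 = 2·18.

The pair (3, 39) works.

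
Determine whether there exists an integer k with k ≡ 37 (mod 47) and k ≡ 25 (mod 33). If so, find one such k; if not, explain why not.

k = 883

The moduli 47 and 33 are coprime, so by the Chinese Remainder Theorem a unique solution modulo 1551 exists.
Write k = 37 + 47t and require 37 + 47t ≡ 25 (mod 33), i.e. 47t ≡ 21 (mod 33).
47 ≡ 14 (mod 33), so this reads 14t ≡ 21 (mod 33). Note 14·26 = 364 ≡ 1 (mod 33) (as 364 − 1 = 11·33), so 14⁻¹ ≡ 26.
Multiplying by 26: t ≡ 26·21 = 546 ≡ 18 (mod 33).
Taking t = 18 gives k = 37 + 47·18 = 883.
Indeed 883 ≡ 37 (mod 47) and 883 ≡ 25 (mod 33).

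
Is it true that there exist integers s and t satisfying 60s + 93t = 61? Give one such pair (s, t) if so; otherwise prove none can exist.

There are no such integers.

Any value of 60s + 93t is a multiple of gcd(60, 93) = 3.
But 61 = 3·20 + 1, so 3 ∤ 61.
Therefore 60s + 93t = 61 has no solution in integers.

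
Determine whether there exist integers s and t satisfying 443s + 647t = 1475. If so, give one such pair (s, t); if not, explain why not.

Since gcd(443, 647) = 1, every integer is an integer combination of 443 and 647.
Dividing repeatedly: 647 = 1·443 + 204, 443 = 2·204 + 35, 204 = 5·35 + 29, 35 = 1·29 + 6, 29 = 4·6 + 5, 6 = 1·5 + 1, 5 = 5·1 + 0.
Working back up the chain: 1 = 6 − 1·5 = 6 − (29 − 4·6) = −29 + 5·6 = −29 + 5·(35 − 1·29) = 5·35 − 6·29 = 5·35 − 6·(204 − 5·35) = −6·204 + 35·35 = −6·204 + 35·(443 − 2·204) = 35·443 − 76·204 = 35·443 − 76·(647 − 1·443) = −76·647 + 111·443. So 443·111 + 647·(-76) = 1.
Scaling by 1475 gives the particular solution (s, t) = (163725, -112100).
Subtracting 253·647 from s and adding 253·443 to t gives the tidier solution (34, -21).
Indeed 443·34 + 647·(-21) = 15062 − 13587 = 1475.

s = 34, t = -21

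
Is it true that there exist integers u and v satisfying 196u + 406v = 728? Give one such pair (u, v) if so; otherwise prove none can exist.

u = 12, v = -4

Since gcd(196, 406) = 14 and 728 = 14·52, Bézout's identity guarantees a solution.
Dividing through by 14 reduces the equation to 14u + 29v = 52.
Run the Euclidean algorithm on 29 and 14: 29 = 2·14 + 1, 14 = 14·1 + 0.
Working back up the chain: 1 = 29 − 2·14. So 14·(-2) + 29·1 = 1.
Times 52: 14·(-104) + 29·52 = 52, so (-104, 52) solves it.
Adding 4·29 to u and subtracting 4·14 from v gives the tidier solution (12, -4).
Indeed 196·12 + 406·(-4) = 2352 − 1624 = 728.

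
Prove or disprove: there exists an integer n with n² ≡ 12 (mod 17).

No such integer exists.

Since (17 − n)² ≡ n² (mod 17), it suffices to square n = 0, 1, …, 8: the residues are 0, 1, 4, 9, 16, 8, 2, 15, 13.
So the quadratic residues mod 17 are {0, 1, 2, 4, 8, 9, 13, 15, 16}, and 12 is not among them.
Hence no integer n has n² ≡ 12 (mod 17).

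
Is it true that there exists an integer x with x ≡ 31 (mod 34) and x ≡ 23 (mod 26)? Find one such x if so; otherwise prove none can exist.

x = 439

Here gcd(34, 26) = 2, and both 31 and 23 leave remainder 1 mod 2, so the system is consistent.
Write x = 31 + 34t. Then 34t ≡ 23 − 31 ≡ 18 (mod 26); dividing through by 2 gives 17t ≡ 9 (mod 13).
17 ≡ 4 (mod 13), so this reads 4t ≡ 9 (mod 13). Invert 4 mod 13 by the Euclidean algorithm: 13 = 3·4 + 1, 4 = 4·1 + 0; back-substituting, 1 = 13 − 3·4. Hence 4·(-3) ≡ 1, so 4⁻¹ ≡ -3 ≡ 10 (mod 13).
Therefore t ≡ 10·9 = 90 ≡ 12 (mod 13).
Then x = 31 + 34·12 = 439.
Verify: 439 = 12·34 + 31 and 439 = 16·26 + 23. ✓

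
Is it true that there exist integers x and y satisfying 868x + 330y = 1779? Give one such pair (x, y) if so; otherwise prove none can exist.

gcd(868, 330) = 2, so every integer of the form 868x + 330y is a multiple of 2.
However 1779 leaves remainder 1 on division by 2.
Hence no integers x, y satisfy the equation.

There are no such integers.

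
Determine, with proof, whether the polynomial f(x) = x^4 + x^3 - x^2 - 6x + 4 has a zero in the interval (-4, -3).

No such root exists.

f(-4) = 204 and f(-3) = 67, both positive, so a sign-change argument is unavailable; we show f keeps this sign on the whole interval.
Substitute x = -3 − u, where 0 < u < 1 on the interval. Expanding, f(-3 − u) = u^4 + 11u^3 + 44u^2 + 81u + 67.
All 5 nonzero coefficients of this polynomial in u are positive; hence for u > 0 the value is a sum of positive terms (the constant 67 among them).
So f is strictly positive on (-4, -3); no root exists in the interval.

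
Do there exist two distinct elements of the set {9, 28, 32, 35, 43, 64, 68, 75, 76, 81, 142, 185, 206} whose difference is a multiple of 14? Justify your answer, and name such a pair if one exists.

Residues mod 14: 9↦9, 28↦0, 32↦4, 35↦7, 43↦1, 64↦8, 68↦12, 75↦5, 76↦6, 81↦11, 142↦2, 185↦3, 206↦10.
All 13 residues are distinct, so no two elements differ by a multiple of 14.

No such pair exists.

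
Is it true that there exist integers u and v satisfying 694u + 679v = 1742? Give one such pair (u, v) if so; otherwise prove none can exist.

694 and 679 are coprime, so 694u + 679v ranges over all of ℤ.
Run the Euclidean algorithm on 694 and 679: 694 = 1·679 + 15, 679 = 45·15 + 4, 15 = 3·4 + 3, 4 = 1·3 + 1, 3 = 3·1 + 0.
Working back up the chain: 1 = 4 − 1·3 = 4 − (15 − 3·4) = −15 + 4·4 = −15 + 4·(679 − 45·15) = 4·679 − 181·15 = 4·679 − 181·(694 − 1·679) = −181·694 + 185·679. So 694·(-181) + 679·185 = 1.
Times 1742: 694·(-315302) + 679·322270 = 1742, so (-315302, 322270) solves it.
Shifting by a multiple of (679, −694) keeps it a solution: u = -315302 + 465·679 = 433, v = 322270 − 465·694 = -440.
Indeed 694·433 + 679·(-440) = 300502 − 298760 = 1742.

u = 433, v = -440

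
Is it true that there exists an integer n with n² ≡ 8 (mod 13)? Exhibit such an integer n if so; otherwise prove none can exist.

Squares mod 13 repeat after n = 6 (as (−n)² = n²); for n = 0..6 they are 0, 1, 4, 9, 3, 12, 10.
So the quadratic residues mod 13 are {0, 1, 3, 4, 9, 10, 12}, and 8 is not among them.
Therefore n² ≡ 8 (mod 13) has no solution.

There is no such integer.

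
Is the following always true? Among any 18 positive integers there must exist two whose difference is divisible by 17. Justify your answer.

There are exactly 17 possible remainders on division by 17.
With 18 integers and only 17 classes, the pigeonhole principle forces two of them, say a and b, into the same class.
Equal remainders mean a − b ≡ 0 (mod 17), so 17 divides their difference.

Yes, this is always true.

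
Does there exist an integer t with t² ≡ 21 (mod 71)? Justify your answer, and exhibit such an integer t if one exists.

No such integer exists.

Apply Euler's criterion with the prime 71: 21 is a quadratic residue iff 21^35 ≡ 1 (mod 71), and a non-residue iff it is ≡ −1.
Repeated squaring mod 71: 21^2 = 441 ≡ 15; 21^4 ≡ 15² = 225 ≡ 12; 21^8 ≡ 12² = 144 ≡ 2; 21^16 ≡ 2² = 4 ≡ 4; 21^32 ≡ 4² = 16 ≡ 16.
Since 35 = 32 + 2 + 1, 21^35 ≡ 16 · 15 · 21; multiplying out mod 71: 16·15 = 240 ≡ 27, then 27·21 = 567 ≡ 70. Thus 21^35 ≡ 70 ≡ −1 (mod 71).
By Euler's criterion 21 is a quadratic non-residue mod 71: no t satisfies t² ≡ 21 (mod 71).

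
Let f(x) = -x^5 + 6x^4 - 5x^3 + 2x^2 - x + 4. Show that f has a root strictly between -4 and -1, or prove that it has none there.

No.

f(-4) = 2920 and f(-1) = 19, both positive, so a sign-change argument is unavailable; we show f keeps this sign on the whole interval.
Shift to the endpoint -1: with x = -1 − u (0 < u < 3), one computes f(-1 − u) = u^5 + 11u^4 + 39u^3 + 63u^2 + 49u + 19.
The nonzero coefficients here are all positive, so for u > 0 every term is positive (or zero), and the constant term 19 is strictly positive.
So f is strictly positive on (-4, -1); no root exists in the interval.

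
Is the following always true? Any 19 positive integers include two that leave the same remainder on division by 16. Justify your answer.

Yes, this is always true.

Partition the integers by their residue mod 16; there are 16 classes.
Placing 19 integers into 16 classes, some class receives at least two — say a and b.
So a and b have equal remainders mod 16, which is exactly what was to be shown.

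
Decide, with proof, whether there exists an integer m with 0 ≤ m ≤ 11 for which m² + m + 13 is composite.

At m = 7: 7² + 7 + 13 = 69 = 3·23, which is composite.

m = 7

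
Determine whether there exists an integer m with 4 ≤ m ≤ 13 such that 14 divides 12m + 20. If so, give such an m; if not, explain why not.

Scanning upward from m = 4 gives 68, 80, 92, 104, 116, 128, none divisible by 14. m = 10 works, since 12·10 + 20 = 140 = 10·14.

m = 10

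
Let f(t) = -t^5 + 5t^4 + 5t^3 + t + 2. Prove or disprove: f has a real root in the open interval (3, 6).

f(3) = 302 and f(6) = -208, which have opposite signs.
Since f is a polynomial it is continuous on [3, 6].
By the Intermediate Value Theorem f must vanish at some point of (3, 6).

Yes, f has a root in the interval.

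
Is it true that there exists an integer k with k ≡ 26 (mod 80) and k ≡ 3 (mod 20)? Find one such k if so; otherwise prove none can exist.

No such integer exists.

gcd(80, 20) = 20. If k ≡ 26 (mod 80) and k ≡ 3 (mod 20), then k ≡ 26 (mod 20) and k ≡ 3 (mod 20).
But 26 mod 20 = 6 while 3 mod 20 = 3, a contradiction.
So no integer satisfies both congruences.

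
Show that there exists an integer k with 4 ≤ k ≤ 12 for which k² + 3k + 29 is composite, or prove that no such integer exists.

k = 4

At k = 4: 4² + 3·4 + 29 = 57 = 3·19, which is composite.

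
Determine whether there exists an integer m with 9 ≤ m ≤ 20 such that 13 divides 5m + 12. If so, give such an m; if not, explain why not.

At m = 9, 5·9 + 12 = 57 ≡ 5 (mod 13), and each step in m adds 5, giving residues 5, 10, 2, 7, 12, 4, 9, 1, 6, 11, 3, 8 for m = 9, 10, …, 20.
Since 0 is absent from this list, 13 ∤ 5m + 12 for every m with 9 ≤ m ≤ 20.

No such integer m in that range exists.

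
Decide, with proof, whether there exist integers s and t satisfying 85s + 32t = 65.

s = 29, t = -75

85 and 32 are coprime, so 85s + 32t ranges over all of ℤ.
Run the Euclidean algorithm on 85 and 32: 85 = 2·32 + 21, 32 = 1·21 + 11, 21 = 1·11 + 10, 11 = 1·10 + 1, 10 = 10·1 + 0.
Working back up the chain: 1 = 11 − 1·10 = 11 − (21 − 1·11) = −21 + 2·11 = −21 + 2·(32 − 1·21) = 2·32 − 3·21 = 2·32 − 3·(85 − 2·32) = −3·85 + 8·32. So 85·(-3) + 32·8 = 1.
Multiplying through by 65: s = (-3)·65 = -195, t = 8·65 = 520 is a solution.
The general solution is s = -195 + 32k, t = 520 − 85k; taking k = 7 gives the smaller pair s = 29, t = -75.
Indeed 85·29 + 32·(-75) = 2465 − 2400 = 65.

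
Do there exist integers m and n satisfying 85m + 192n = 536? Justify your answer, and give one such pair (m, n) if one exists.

m = 56, n = -22

85 and 192 are coprime, so 85m + 192n ranges over all of ℤ.
Euclidean algorithm: 192 = 2·85 + 22, 85 = 3·22 + 19, 22 = 1·19 + 3, 19 = 6·3 + 1, 3 = 3·1 + 0.
Working back up the chain: 1 = 19 − 6·3 = 19 − 6·(22 − 1·19) = −6·22 + 7·19 = −6·22 + 7·(85 − 3·22) = 7·85 − 27·22 = 7·85 − 27·(192 − 2·85) = −27·192 + 61·85. So 85·61 + 192·(-27) = 1.
Multiplying through by 536: m = 61·536 = 32696, n = (-27)·536 = -14472 is a solution.
The general solution is m = 32696 + 192k, n = -14472 − 85k; taking k = -170 gives the smaller pair m = 56, n = -22.
Indeed 85·56 + 192·(-22) = 4760 − 4224 = 536.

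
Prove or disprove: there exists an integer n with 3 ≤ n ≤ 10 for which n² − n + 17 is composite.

The values for n = 3, 4, …, 10 are 23, 29, 37, 47, 59, 73, 89, 107, and each of these is prime.
So no value in the range makes the expression composite.

No, no such integer n in that range exists.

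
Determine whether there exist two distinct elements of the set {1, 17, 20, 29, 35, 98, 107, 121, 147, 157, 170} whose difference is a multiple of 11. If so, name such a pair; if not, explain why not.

Residues mod 11: 1↦1, 17↦6, 20↦9, 29↦7, 35↦2, 98↦10, 107↦8, 121↦0, 147↦4, 157↦3, 170↦5.
No residue repeats among the 11 elements, so no pair has difference ≡ 0 (mod 11).

There is no such pair.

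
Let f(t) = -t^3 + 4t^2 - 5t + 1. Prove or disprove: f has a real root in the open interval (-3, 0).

f(-3) = 79 and f(0) = 1, both positive, so a sign-change argument is unavailable; we show f keeps this sign on the whole interval.
Substitute t = −u, where 0 < u < 3 on the interval. Expanding, f(−u) = u^3 + 4u^2 + 5u + 1.
All 4 nonzero coefficients of this polynomial in u are positive; hence for u > 0 the value is a sum of positive terms (the constant 1 among them).
So f is strictly positive on (-3, 0); no root exists in the interval.

No such root exists.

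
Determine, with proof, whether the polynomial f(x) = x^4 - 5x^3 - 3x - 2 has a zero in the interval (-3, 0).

Yes, f has a root in the interval.

f(-3) = 223 and f(0) = -2, which have opposite signs.
Since f is a polynomial it is continuous on [-3, 0].
By the Intermediate Value Theorem, f takes the value 0 somewhere in the open interval.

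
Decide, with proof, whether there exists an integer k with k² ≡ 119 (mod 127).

127 is prime, so by Euler's criterion 119 is a square mod 127 iff 119^((127−1)/2) = 119^63 ≡ 1 (mod 127).
Squaring successively (mod 127): 119^2 = 14161 ≡ 64; 119^4 ≡ 64² = 4096 ≡ 32; 119^8 ≡ 32² = 1024 ≡ 8; 119^16 ≡ 8² = 64 ≡ 64; 119^32 ≡ 64² = 4096 ≡ 32.
Since 63 = 32 + 16 + 8 + 4 + 2 + 1, 119^63 ≡ 32 · 64 · 8 · 32 · 64 · 119; multiplying out mod 127: 32·64 = 2048 ≡ 16, then 16·8 = 128 ≡ 1, then 1·32 = 32 ≡ 32, then 32·64 = 2048 ≡ 16, then 16·119 = 1904 ≡ 126. Thus 119^63 ≡ 126 ≡ −1 (mod 127).
By Euler's criterion 119 is a quadratic non-residue mod 127: no k satisfies k² ≡ 119 (mod 127).

No such integer exists.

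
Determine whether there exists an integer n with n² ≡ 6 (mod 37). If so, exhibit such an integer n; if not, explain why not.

There is no such integer.

37 is prime, so by Euler's criterion 6 is a square mod 37 iff 6^((37−1)/2) = 6^18 ≡ 1 (mod 37).
Repeated squaring mod 37: 6^2 = 36 ≡ 36; 6^4 ≡ 36² = 1296 ≡ 1; 6^8 ≡ 1² = 1 ≡ 1; 6^16 ≡ 1² = 1 ≡ 1.
Since 18 = 16 + 2, 6^18 ≡ 1 · 36; multiplying out mod 37: 1·36 = 36 ≡ 36. Thus 6^18 ≡ 36 ≡ −1 (mod 37).
By Euler's criterion 6 is a quadratic non-residue mod 37: no n satisfies n² ≡ 6 (mod 37).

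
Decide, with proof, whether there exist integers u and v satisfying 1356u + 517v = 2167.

u = 429, v = -1121

1356 and 517 are coprime, so 1356u + 517v ranges over all of ℤ.
Run the Euclidean algorithm on 1356 and 517: 1356 = 2·517 + 322, 517 = 1·322 + 195, 322 = 1·195 + 127, 195 = 1·127 + 68, 127 = 1·68 + 59, 68 = 1·59 + 9, 59 = 6·9 + 5, 9 = 1·5 + 4, 5 = 1·4 + 1, 4 = 4·1 + 0.
Back-substituting, 1 = 5 − 1·4 = 5 − (9 − 1·5) = −9 + 2·5 = −9 + 2·(59 − 6·9) = 2·59 − 13·9 = 2·59 − 13·(68 − 1·59) = −13·68 + 15·59 = −13·68 + 15·(127 − 1·68) = 15·127 − 28·68 = 15·127 − 28·(195 − 1·127) = −28·195 + 43·127 = −28·195 + 43·(322 − 1·195) = 43·322 − 71·195 = 43·322 − 71·(517 − 1·322) = −71·517 + 114·322 = −71·517 + 114·(1356 − 2·517) = 114·1356 − 299·517; that is, 1356·114 + 517·(-299) = 1.
Multiplying through by 2167: u = 114·2167 = 247038, v = (-299)·2167 = -647933 is a solution.
Subtracting 477·517 from u and adding 477·1356 to v gives the tidier solution (429, -1121).
Check: 1356·429 + 517·(-1121) = 581724 − 579557 = 2167. ✓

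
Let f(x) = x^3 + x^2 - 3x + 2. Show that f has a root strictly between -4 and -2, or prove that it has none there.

f(-4) = -34 and f(-2) = 4, which have opposite signs.
Since f is a polynomial it is continuous on [-4, -2].
By the Intermediate Value Theorem f must vanish at some point of (-4, -2).

Such a root exists.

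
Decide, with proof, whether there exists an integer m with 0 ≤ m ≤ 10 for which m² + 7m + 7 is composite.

At m = 4: 4² + 7·4 + 7 = 51 = 3·17, which is composite.

m = 4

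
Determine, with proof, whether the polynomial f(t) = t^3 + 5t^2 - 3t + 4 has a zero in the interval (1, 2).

No.

f(1) = 7 and f(2) = 26, both positive, so a sign-change argument is unavailable; we show f keeps this sign on the whole interval.
Substitute t = 1 + u, where 0 < u < 1 on the interval. Expanding, f(1 + u) = u^3 + 8u^2 + 10u + 7.
All 4 nonzero coefficients of this polynomial in u are positive; hence for u > 0 the value is a sum of positive terms (the constant 7 among them).
Therefore f(t) > 0 throughout (1, 2), and f has no zero there.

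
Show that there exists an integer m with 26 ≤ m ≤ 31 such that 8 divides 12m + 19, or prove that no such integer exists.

No, no such integer m in that range exists.

For m = 26, 27, …, 31 the values of 12m + 19 modulo 8 are 3, 7, 3, 7, 3, 7 respectively.
None is 0, so 8 never divides 12m + 19 on this range.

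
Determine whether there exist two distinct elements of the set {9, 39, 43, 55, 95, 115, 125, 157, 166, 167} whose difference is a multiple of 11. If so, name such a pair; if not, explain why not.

No, no such pair exists.

Two integers differ by a multiple of 11 exactly when they have the same residue mod 11. The residues are 9↦9, 39↦6, 43↦10, 55↦0, 95↦7, 115↦5, 125↦4, 157↦3, 166↦1, 167↦2.
No residue repeats among the 10 elements, so no pair has difference ≡ 0 (mod 11).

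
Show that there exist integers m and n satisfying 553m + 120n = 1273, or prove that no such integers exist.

m = 1, n = 6

553 and 120 are coprime, so 553m + 120n ranges over all of ℤ.
Run the Euclidean algorithm on 553 and 120: 553 = 4·120 + 73, 120 = 1·73 + 47, 73 = 1·47 + 26, 47 = 1·26 + 21, 26 = 1·21 + 5, 21 = 4·5 + 1, 5 = 5·1 + 0.
Unwinding: 1 = 21 − 4·5 = 21 − 4·(26 − 1·21) = −4·26 + 5·21 = −4·26 + 5·(47 − 1·26) = 5·47 − 9·26 = 5·47 − 9·(73 − 1·47) = −9·73 + 14·47 = −9·73 + 14·(120 − 1·73) = 14·120 − 23·73 = 14·120 − 23·(553 − 4·120) = −23·553 + 106·120, i.e. 553·(-23) + 120·106 = 1.
Times 1273: 553·(-29279) + 120·134938 = 1273, so (-29279, 134938) solves it.
Adding 244·120 to m and subtracting 244·553 from n gives the tidier solution (1, 6).
Indeed 553·1 + 120·6 = 553 + 720 = 1273.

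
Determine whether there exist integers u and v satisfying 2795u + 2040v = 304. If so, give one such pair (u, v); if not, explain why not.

Any value of 2795u + 2040v is a multiple of gcd(2795, 2040) = 5.
But 304 is not a multiple of 5 (it leaves remainder 4).
Hence no integers u, v satisfy the equation.

There are no such integers.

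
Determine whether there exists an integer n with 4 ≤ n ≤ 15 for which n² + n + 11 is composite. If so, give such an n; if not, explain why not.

At n = 11: 11² + 11 + 11 = 143 = 11·13, which is composite.

n = 11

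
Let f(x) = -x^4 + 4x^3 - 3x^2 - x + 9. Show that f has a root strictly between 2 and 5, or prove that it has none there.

Such a root exists.

f(2) = 11 and f(5) = -196, which have opposite signs.
Since f is a polynomial it is continuous on [2, 5].
By the Intermediate Value Theorem f must vanish at some point of (2, 5).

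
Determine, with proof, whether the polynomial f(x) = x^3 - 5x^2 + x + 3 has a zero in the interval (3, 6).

Such a root exists.

f(3) = -12 and f(6) = 45, which have opposite signs.
f is continuous everywhere (it is a polynomial), in particular on [3, 6].
By the Intermediate Value Theorem, f takes the value 0 somewhere in the open interval.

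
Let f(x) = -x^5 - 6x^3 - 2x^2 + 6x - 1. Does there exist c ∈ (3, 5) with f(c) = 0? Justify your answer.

f(3) = -406 and f(5) = -3896, both negative, so a sign-change argument is unavailable; we show f keeps this sign on the whole interval.
Substitute x = 3 + u, where 0 < u < 2 on the interval. Expanding, f(3 + u) = -u^5 - 15u^4 - 96u^3 - 326u^2 - 573u - 406.
The nonzero coefficients here are all negative, so for u > 0 every term is negative (or zero), and the constant term -406 is strictly negative.
Therefore f(x) < 0 throughout (3, 5), and f has no zero there.

f has no root in that interval.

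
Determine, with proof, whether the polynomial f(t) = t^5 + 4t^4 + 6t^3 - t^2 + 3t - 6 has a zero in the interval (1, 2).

No such root exists.

f(1) = 7 and f(2) = 140, both positive, so a sign-change argument is unavailable; we show f keeps this sign on the whole interval.
Shift to the endpoint 1: with t = 1 + u (0 < u < 1), one computes f(1 + u) = u^5 + 9u^4 + 32u^3 + 51u^2 + 40u + 7.
All 6 nonzero coefficients of this polynomial in u are positive; hence for u > 0 the value is a sum of positive terms (the constant 7 among them).
So f is strictly positive on (1, 2); no root exists in the interval.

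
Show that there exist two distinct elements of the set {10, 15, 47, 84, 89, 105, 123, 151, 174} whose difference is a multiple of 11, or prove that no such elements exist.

Reduce each element modulo 11: 10↦10, 15↦4, 47↦3, 84↦7, 89↦1, 105↦6, 123↦2, 151↦8, 174↦9.
These 9 residues are pairwise different, hence no difference of two elements is divisible by 11.

No, no such pair exists.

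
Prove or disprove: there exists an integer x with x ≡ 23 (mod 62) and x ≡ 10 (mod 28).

No, no such integer exists.

gcd(62, 28) = 2. If x ≡ 23 (mod 62) and x ≡ 10 (mod 28), then x ≡ 23 (mod 2) and x ≡ 10 (mod 2).
However 23 ≡ 1 and 10 ≡ 0 (mod 2), and 1 ≠ 0.
Therefore no such x exists.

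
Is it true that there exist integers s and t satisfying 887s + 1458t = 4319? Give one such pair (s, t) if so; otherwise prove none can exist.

s = 115, t = -67

887 and 1458 are coprime, so 887s + 1458t ranges over all of ℤ.
Run the Euclidean algorithm on 1458 and 887: 1458 = 1·887 + 571, 887 = 1·571 + 316, 571 = 1·316 + 255, 316 = 1·255 + 61, 255 = 4·61 + 11, 61 = 5·11 + 6, 11 = 1·6 + 5, 6 = 1·5 + 1, 5 = 5·1 + 0.
Unwinding: 1 = 6 − 1·5 = 6 − (11 − 1·6) = −11 + 2·6 = −11 + 2·(61 − 5·11) = 2·61 − 11·11 = 2·61 − 11·(255 − 4·61) = −11·255 + 46·61 = −11·255 + 46·(316 − 1·255) = 46·316 − 57·255 = 46·316 − 57·(571 − 1·316) = −57·571 + 103·316 = −57·571 + 103·(887 − 1·571) = 103·887 − 160·571 = 103·887 − 160·(1458 − 1·887) = −160·1458 + 263·887, i.e. 887·263 + 1458·(-160) = 1.
Times 4319: 887·1135897 + 1458·(-691040) = 4319, so (1135897, -691040) solves it.
Shifting by a multiple of (1458, −887) keeps it a solution: s = 1135897 − 779·1458 = 115, t = -691040 + 779·887 = -67.
Check: 887·115 + 1458·(-67) = 102005 − 97686 = 4319. ✓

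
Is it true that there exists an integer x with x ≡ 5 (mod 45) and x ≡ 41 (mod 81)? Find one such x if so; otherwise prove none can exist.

The moduli are not coprime: gcd(45, 81) = 9. Compatibility requires 9 ∣ (41 − 5) = 36, which holds, so solutions exist.
Write x = 5 + 45t. Then 45t ≡ 41 − 5 ≡ 36 (mod 81); dividing through by 9 gives 5t ≡ 4 (mod 9).
To invert 5 modulo 9: 9 = 1·5 + 4, 5 = 1·4 + 1, 4 = 4·1 + 0, and unwinding, 1 = 5 − 1·4 = 5 − (9 − 1·5) = −9 + 2·5. Thus 5⁻¹ ≡ 2 (mod 9).
Therefore t ≡ 2·4 = 8 (mod 9).
Then x = 5 + 45·8 = 365.
Indeed 365 ≡ 5 (mod 45) and 365 ≡ 41 (mod 81).

x = 365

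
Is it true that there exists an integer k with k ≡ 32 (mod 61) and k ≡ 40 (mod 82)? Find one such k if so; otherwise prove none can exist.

Since 61 and 82 share no common factor, CRT says the pair of congruences has a solution (unique mod 5002).
Write k = 32 + 61t and require 32 + 61t ≡ 40 (mod 82), i.e. 61t ≡ 8 (mod 82).
To invert 61 modulo 82: 82 = 1·61 + 21, 61 = 2·21 + 19, 21 = 1·19 + 2, 19 = 9·2 + 1, 2 = 2·1 + 0, and unwinding, 1 = 19 − 9·2 = 19 − 9·(21 − 1·19) = −9·21 + 10·19 = −9·21 + 10·(61 − 2·21) = 10·61 − 29·21 = 10·61 − 29·(82 − 1·61) = −29·82 + 39·61. Thus 61⁻¹ ≡ 39 (mod 82).
Therefore t ≡ 39·8 = 312 ≡ 66 (mod 82).
Taking t = 66 gives k = 32 + 61·66 = 4058.
Check: 4058 mod 61 = 32, 4058 mod 82 = 40. ✓

k = 4058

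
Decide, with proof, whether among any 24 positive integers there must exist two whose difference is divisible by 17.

Yes, this is always true.

Each integer lies in one of the 17 residue classes modulo 17.
With 24 integers and only 17 classes, the pigeonhole principle forces two of them, say a and b, into the same class.
Then a ≡ b (mod 17), i.e. 17 ∣ (a − b).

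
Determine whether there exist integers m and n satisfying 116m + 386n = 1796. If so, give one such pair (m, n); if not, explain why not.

m = 102, n = -26

gcd(116, 386) = 2, and 2 divides 1796, so integer solutions exist.
Dividing through by 2 reduces the equation to 58m + 193n = 898.
Run the Euclidean algorithm on 193 and 58: 193 = 3·58 + 19, 58 = 3·19 + 1, 19 = 19·1 + 0.
Working back up the chain: 1 = 58 − 3·19 = 58 − 3·(193 − 3·58) = −3·193 + 10·58. So 58·10 + 193·(-3) = 1.
Times 898: 58·8980 + 193·(-2694) = 898, so (8980, -2694) solves it.
The general solution is m = 8980 + 193k, n = -2694 − 58k; taking k = -46 gives the smaller pair m = 102, n = -26.
Check: 116·102 + 386·(-26) = 11832 − 10036 = 1796. ✓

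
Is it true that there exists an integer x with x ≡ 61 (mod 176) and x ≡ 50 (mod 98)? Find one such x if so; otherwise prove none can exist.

gcd(176, 98) = 2. If x ≡ 61 (mod 176) and x ≡ 50 (mod 98), then x ≡ 61 (mod 2) and x ≡ 50 (mod 2).
But 61 mod 2 = 1 while 50 mod 2 = 0, a contradiction.
So no integer satisfies both congruences.

There is no such integer.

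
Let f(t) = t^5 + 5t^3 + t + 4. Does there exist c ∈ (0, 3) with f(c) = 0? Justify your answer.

The endpoint values f(0) = 4 and f(3) = 385 are both positive. Claim: f(t) > 0 for every t in (0, 3).
Every nonzero coefficient of f(t) = t^5 + 5t^3 + t + 4 is positive; for t > 0 each term then has that sign, and the constant term 4 is strictly positive.
So f is strictly positive on (0, 3); no root exists in the interval.

No such root exists.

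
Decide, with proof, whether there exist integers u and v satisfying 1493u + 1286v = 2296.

u = 856, v = -992

Since gcd(1493, 1286) = 1, every integer is an integer combination of 1493 and 1286.
Run the Euclidean algorithm on 1493 and 1286: 1493 = 1·1286 + 207, 1286 = 6·207 + 44, 207 = 4·44 + 31, 44 = 1·31 + 13, 31 = 2·13 + 5, 13 = 2·5 + 3, 5 = 1·3 + 2, 3 = 1·2 + 1, 2 = 2·1 + 0.
Working back up the chain: 1 = 3 − 1·2 = 3 − (5 − 1·3) = −5 + 2·3 = −5 + 2·(13 − 2·5) = 2·13 − 5·5 = 2·13 − 5·(31 − 2·13) = −5·31 + 12·13 = −5·31 + 12·(44 − 1·31) = 12·44 − 17·31 = 12·44 − 17·(207 − 4·44) = −17·207 + 80·44 = −17·207 + 80·(1286 − 6·207) = 80·1286 − 497·207 = 80·1286 − 497·(1493 − 1·1286) = −497·1493 + 577·1286. So 1493·(-497) + 1286·577 = 1.
Times 2296: 1493·(-1141112) + 1286·1324792 = 2296, so (-1141112, 1324792) solves it.
The general solution is u = -1141112 + 1286k, v = 1324792 − 1493k; taking k = 888 gives the smaller pair u = 856, v = -992.
Check: 1493·856 + 1286·(-992) = 1278008 − 1275712 = 2296. ✓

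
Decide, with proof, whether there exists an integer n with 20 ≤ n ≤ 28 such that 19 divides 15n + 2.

The values of 15n + 2 for n = 20, 21, …, 28 are 302, 317, 332, 347, 362, 377, 392, 407, 422; reduced mod 19 these are 17, 13, 9, 5, 1, 16, 12, 8, 4.
None is 0, so 19 never divides 15n + 2 on this range.

No such integer n in that range exists.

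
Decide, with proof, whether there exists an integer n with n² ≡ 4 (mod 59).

Take n = 57. Then 57² = 3249 = 55·59 + 4, so 57² ≡ 4 (mod 59).

n = 57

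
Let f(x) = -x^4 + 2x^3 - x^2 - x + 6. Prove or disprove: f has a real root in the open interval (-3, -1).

f(-3) = -135 and f(-1) = 3, which have opposite signs.
As a polynomial, f is continuous on every closed interval.
By the Intermediate Value Theorem f must vanish at some point of (-3, -1).

Such a root exists.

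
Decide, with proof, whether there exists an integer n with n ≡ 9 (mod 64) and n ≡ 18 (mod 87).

Since 64 and 87 share no common factor, CRT says the pair of congruences has a solution (unique mod 5568).
Write n = 9 + 64t and require 9 + 64t ≡ 18 (mod 87), i.e. 64t ≡ 9 (mod 87).
Note 64·34 = 2176 ≡ 1 (mod 87) (as 2176 − 1 = 25·87), so 64⁻¹ ≡ 34.
Multiplying by 34: t ≡ 34·9 = 306 ≡ 45 (mod 87).
Taking t = 45 gives n = 9 + 64·45 = 2889.
Indeed 2889 ≡ 9 (mod 64) and 2889 ≡ 18 (mod 87).

n = 2889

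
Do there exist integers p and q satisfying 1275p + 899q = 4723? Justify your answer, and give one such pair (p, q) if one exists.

Since gcd(1275, 899) = 1, every integer is an integer combination of 1275 and 899.
Euclidean algorithm: 1275 = 1·899 + 376, 899 = 2·376 + 147, 376 = 2·147 + 82, 147 = 1·82 + 65, 82 = 1·65 + 17, 65 = 3·17 + 14, 17 = 1·14 + 3, 14 = 4·3 + 2, 3 = 1·2 + 1, 2 = 2·1 + 0.
Unwinding: 1 = 3 − 1·2 = 3 − (14 − 4·3) = −14 + 5·3 = −14 + 5·(17 − 1·14) = 5·17 − 6·14 = 5·17 − 6·(65 − 3·17) = −6·65 + 23·17 = −6·65 + 23·(82 − 1·65) = 23·82 − 29·65 = 23·82 − 29·(147 − 1·82) = −29·147 + 52·82 = −29·147 + 52·(376 − 2·147) = 52·376 − 133·147 = 52·376 − 133·(899 − 2·376) = −133·899 + 318·376 = −133·899 + 318·(1275 − 1·899) = 318·1275 − 451·899, i.e. 1275·318 + 899·(-451) = 1.
Scaling by 4723 gives the particular solution (p, q) = (1501914, -2130073).
Subtracting 1670·899 from p and adding 1670·1275 to q gives the tidier solution (584, -823).
Indeed 1275·584 + 899·(-823) = 744600 − 739877 = 4723.

p = 584, q = -823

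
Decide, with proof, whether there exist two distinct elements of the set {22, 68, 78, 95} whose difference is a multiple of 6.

Two integers differ by a multiple of 6 exactly when they have the same residue mod 6. The residues are 22↦4, 68↦2, 78↦0, 95↦5.
All 4 residues are distinct, so no two elements differ by a multiple of 6.

There is no such pair.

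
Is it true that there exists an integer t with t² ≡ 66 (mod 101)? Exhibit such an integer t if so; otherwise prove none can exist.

101 is prime, so by Euler's criterion 66 is a square mod 101 iff 66^((101−1)/2) = 66^50 ≡ 1 (mod 101).
Squaring successively (mod 101): 66^2 = 4356 ≡ 13; 66^4 ≡ 13² = 169 ≡ 68; 66^8 ≡ 68² = 4624 ≡ 79; 66^16 ≡ 79² = 6241 ≡ 80; 66^32 ≡ 80² = 6400 ≡ 37.
Since 50 = 32 + 16 + 2, 66^50 ≡ 37 · 80 · 13; multiplying out mod 101: 37·80 = 2960 ≡ 31, then 31·13 = 403 ≡ 100. Thus 66^50 ≡ 100 ≡ −1 (mod 101).
By Euler's criterion 66 is a quadratic non-residue mod 101: no t satisfies t² ≡ 66 (mod 101).

No such integer exists.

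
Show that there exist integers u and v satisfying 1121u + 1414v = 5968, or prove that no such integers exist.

1121 and 1414 are coprime, so 1121u + 1414v ranges over all of ℤ.
Dividing repeatedly: 1414 = 1·1121 + 293, 1121 = 3·293 + 242, 293 = 1·242 + 51, 242 = 4·51 + 38, 51 = 1·38 + 13, 38 = 2·13 + 12, 13 = 1·12 + 1, 12 = 12·1 + 0.
Back-substituting, 1 = 13 − 1·12 = 13 − (38 − 2·13) = −38 + 3·13 = −38 + 3·(51 − 1·38) = 3·51 − 4·38 = 3·51 − 4·(242 − 4·51) = −4·242 + 19·51 = −4·242 + 19·(293 − 1·242) = 19·293 − 23·242 = 19·293 − 23·(1121 − 3·293) = −23·1121 + 88·293 = −23·1121 + 88·(1414 − 1·1121) = 88·1414 − 111·1121; that is, 1121·(-111) + 1414·88 = 1.
Times 5968: 1121·(-662448) + 1414·525184 = 5968, so (-662448, 525184) solves it.
Adding 469·1414 to u and subtracting 469·1121 from v gives the tidier solution (718, -565).
Check: 1121·718 + 1414·(-565) = 804878 − 798910 = 5968. ✓

u = 718, v = -565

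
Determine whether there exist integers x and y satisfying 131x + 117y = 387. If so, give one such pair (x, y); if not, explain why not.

x = 36, y = -37

Since gcd(131, 117) = 1, every integer is an integer combination of 131 and 117.
Run the Euclidean algorithm on 131 and 117: 131 = 1·117 + 14, 117 = 8·14 + 5, 14 = 2·5 + 4, 5 = 1·4 + 1, 4 = 4·1 + 0.
Working back up the chain: 1 = 5 − 1·4 = 5 − (14 − 2·5) = −14 + 3·5 = −14 + 3·(117 − 8·14) = 3·117 − 25·14 = 3·117 − 25·(131 − 1·117) = −25·131 + 28·117. So 131·(-25) + 117·28 = 1.
Times 387: 131·(-9675) + 117·10836 = 387, so (-9675, 10836) solves it.
Shifting by a multiple of (117, −131) keeps it a solution: x = -9675 + 83·117 = 36, y = 10836 − 83·131 = -37.
Indeed 131·36 + 117·(-37) = 4716 − 4329 = 387.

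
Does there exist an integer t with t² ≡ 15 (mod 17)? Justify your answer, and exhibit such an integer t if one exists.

t = 10 works: 10² = 100, and 100 − 15 = 85 = 5·17.

t = 10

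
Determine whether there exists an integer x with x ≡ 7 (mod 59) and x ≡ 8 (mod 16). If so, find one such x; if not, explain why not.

Since 59 and 16 share no common factor, CRT says the pair of congruences has a solution (unique mod 944).
Any solution of the first congruence is x = 7 + 59t; substituting into the second, 59t ≡ 8 − 7 ≡ 1 (mod 16).
59 ≡ 11 (mod 16), so this reads 11t ≡ 1 (mod 16). Since 11·3 = 33 = 2·16 + 1, the inverse of 11 mod 16 is 3.
Therefore t ≡ 3·1 = 3 (mod 16).
Taking t = 3 gives x = 7 + 59·3 = 184.
Verify: 184 = 3·59 + 7 and 184 = 11·16 + 8. ✓

x = 184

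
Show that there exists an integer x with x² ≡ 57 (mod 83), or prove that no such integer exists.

There is no such integer.

Apply Euler's criterion with the prime 83: 57 is a quadratic residue iff 57^41 ≡ 1 (mod 83), and a non-residue iff it is ≡ −1.
Squaring successively (mod 83): 57^2 = 3249 ≡ 12; 57^4 ≡ 12² = 144 ≡ 61; 57^8 ≡ 61² = 3721 ≡ 69; 57^16 ≡ 69² = 4761 ≡ 30; 57^32 ≡ 30² = 900 ≡ 70.
Since 41 = 32 + 8 + 1, 57^41 ≡ 70 · 69 · 57; multiplying out mod 83: 70·69 = 4830 ≡ 16, then 16·57 = 912 ≡ 82. Thus 57^41 ≡ 82 ≡ −1 (mod 83).
The value −1 means 57 is a non-residue modulo 83, so x² ≡ 57 (mod 83) is impossible.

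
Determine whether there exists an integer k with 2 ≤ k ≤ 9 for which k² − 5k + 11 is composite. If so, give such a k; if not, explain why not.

k = 7

At k = 7: 7² − 5·7 + 11 = 25 = 5·5, which is composite.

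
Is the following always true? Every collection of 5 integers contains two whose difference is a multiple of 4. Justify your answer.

Yes.

Partition the integers by their residue mod 4; there are 4 classes.
Placing 5 integers into 4 classes, some class receives at least two — say a and b.
Their difference a − b is then a multiple of 4.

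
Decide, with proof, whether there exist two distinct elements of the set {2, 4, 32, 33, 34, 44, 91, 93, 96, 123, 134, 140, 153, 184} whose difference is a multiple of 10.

2 and 32 are such a pair.

Reduce each element mod 10: 2↦2, 4↦4, 32↦2, 33↦3, 34↦4, 44↦4, 91↦1, 93↦3, 96↦6, 123↦3, 134↦4, 140↦0, 153↦3, 184↦4. The residue 2 repeats (at 2 and 32), and 32 − 2 = 30 = 3·10.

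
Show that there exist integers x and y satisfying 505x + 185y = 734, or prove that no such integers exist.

Any value of 505x + 185y is a multiple of gcd(505, 185) = 5.
However 734 leaves remainder 4 on division by 5.
So the equation is unsolvable over ℤ.

No such integers exist.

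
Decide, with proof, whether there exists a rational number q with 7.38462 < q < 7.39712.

q = 133/18

Scale by 18: the interval becomes (132.92316, 133.14816), which contains the integer 133.
Dividing back, 7.38462 < 133/18 < 7.39712, and 133/18 is rational.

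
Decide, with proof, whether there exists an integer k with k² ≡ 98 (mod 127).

k = 15

Take k = 15. Then 15² = 225 = 1·127 + 98, so 15² ≡ 98 (mod 127).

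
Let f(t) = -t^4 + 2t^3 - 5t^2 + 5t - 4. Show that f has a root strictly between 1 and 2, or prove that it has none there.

f(1) = -3 and f(2) = -14, both negative, so a sign-change argument is unavailable; we show f keeps this sign on the whole interval.
Shift to the endpoint 1: with t = 1 + u (0 < u < 1), one computes f(1 + u) = -u^4 - 2u^3 - 5u^2 - 3u - 3.
All 5 nonzero coefficients of this polynomial in u are negative; hence for u > 0 the value is a sum of negative terms (the constant -3 among them).
So f is strictly negative on (1, 2); no root exists in the interval.

No such root exists.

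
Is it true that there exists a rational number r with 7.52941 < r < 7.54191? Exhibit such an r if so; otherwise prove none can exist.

Scale by 13: the interval becomes (97.88233, 98.04483), which contains the integer 98.
So r = 98/13 works: it is a ratio of integers, and dividing 13·7.52941 < 98 < 13·7.54191 through by 13 gives 7.52941 < 98/13 < 7.54191.

r = 98/13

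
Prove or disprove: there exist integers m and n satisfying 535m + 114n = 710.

Since gcd(535, 114) = 1, every integer is an integer combination of 535 and 114.
Dividing repeatedly: 535 = 4·114 + 79, 114 = 1·79 + 35, 79 = 2·35 + 9, 35 = 3·9 + 8, 9 = 1·8 + 1, 8 = 8·1 + 0.
Unwinding: 1 = 9 − 1·8 = 9 − (35 − 3·9) = −35 + 4·9 = −35 + 4·(79 − 2·35) = 4·79 − 9·35 = 4·79 − 9·(114 − 1·79) = −9·114 + 13·79 = −9·114 + 13·(535 − 4·114) = 13·535 − 61·114, i.e. 535·13 + 114·(-61) = 1.
Times 710: 535·9230 + 114·(-43310) = 710, so (9230, -43310) solves it.
The general solution is m = 9230 + 114k, n = -43310 − 535k; taking k = -80 gives the smaller pair m = 110, n = -510.
Indeed 535·110 + 114·(-510) = 58850 − 58140 = 710.

m = 110, n = -510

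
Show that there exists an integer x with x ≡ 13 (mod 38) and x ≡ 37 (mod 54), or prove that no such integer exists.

The moduli are not coprime: gcd(38, 54) = 2. Compatibility requires 2 ∣ (37 − 13) = 24, which holds, so solutions exist.
Write x = 13 + 38t. Then 38t ≡ 37 − 13 ≡ 24 (mod 54); dividing through by 2 gives 19t ≡ 12 (mod 27).
Note 19·10 = 190 ≡ 1 (mod 27) (as 190 − 1 = 7·27), so 19⁻¹ ≡ 10.
Multiplying by 10: t ≡ 10·12 = 120 ≡ 12 (mod 27).
Then x = 13 + 38·12 = 469.
Verify: 469 = 12·38 + 13 and 469 = 8·54 + 37. ✓

x = 469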